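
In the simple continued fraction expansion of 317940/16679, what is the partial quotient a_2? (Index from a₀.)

317940 = 19·16679 + 1039   →  a_0 = 19
16679 = 16·1039 + 55   →  a_1 = 16
1039 = 18·55 + 49   →  a_2 = 18

18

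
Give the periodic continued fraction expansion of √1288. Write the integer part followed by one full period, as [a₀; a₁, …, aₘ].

[35; 1, 7, 1, 70]

a₀ = ⌊√1288⌋ = 35.
With m₀=0, d₀=1 and mₖ₊₁ = dₖaₖ − mₖ, dₖ₊₁ = (n − mₖ₊₁²)/dₖ, aₖ₊₁ = ⌊(a₀+mₖ₊₁)/dₖ₊₁⌋:
  k=1: m=35, d=63, a=1
  k=2: m=28, d=8, a=7
  k=3: m=28, d=63, a=1
  k=4: m=35, d=1, a=70
d=1 and a=2a₀=70 at k=4, so the next step gives (m, d) = (35, 63) again — its k=1 value — and the period has length 4.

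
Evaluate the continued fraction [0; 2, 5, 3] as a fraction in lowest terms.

16/35

Using pₖ = aₖpₖ₋₁ + pₖ₋₂ and qₖ = aₖqₖ₋₁ + qₖ₋₂:
  k=0: a=0, p=0, q=1
  k=1: a=2, p=1, q=2
  k=2: a=5, p=5, q=11
  k=3: a=3, p=16, q=35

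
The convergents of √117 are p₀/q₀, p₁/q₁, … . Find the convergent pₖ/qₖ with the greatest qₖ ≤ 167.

649/60

√117 = [10; 1, 4, 2, 4, 1, 20, …] (period length 6).
Convergents:
  p_0/q_0 = 10/1
  p_1/q_1 = 11/1
  p_2/q_2 = 54/5
  p_3/q_3 = 119/11
  p_4/q_4 = 530/49
  p_5/q_5 = 649/60
  p_6/q_6 = 13510/1249
q_5 = 60 ≤ 167 < 1249 = q_6, so the answer is 649/60.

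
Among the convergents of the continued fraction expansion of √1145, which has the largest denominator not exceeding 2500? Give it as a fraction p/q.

√1145 = [33; 1, 5, 5, 1, 66, …] (period length 5).
Convergents:
  p_0/q_0 = 33/1
  p_1/q_1 = 34/1
  p_2/q_2 = 203/6
  p_3/q_3 = 1049/31
  p_4/q_4 = 1252/37
  p_5/q_5 = 83681/2473
  p_6/q_6 = 84933/2510
q_5 = 2473 ≤ 2500 < 2510 = q_6, so the answer is 83681/2473.

83681/2473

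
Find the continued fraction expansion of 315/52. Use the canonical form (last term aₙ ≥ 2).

[6; 17, 3]

315 = 6*52 + 3
52 = 17*3 + 1
3 = 3*1 + 0  (stop)
So 315/52 = [6; 17, 3].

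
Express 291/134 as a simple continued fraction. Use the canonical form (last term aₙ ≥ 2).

[2; 5, 1, 4, 1, 3]

291 = 2×134 + 23
134 = 5×23 + 19
23 = 1×19 + 4
19 = 4×4 + 3
4 = 1×3 + 1
3 = 3×1 + 0  (stop)
So 291/134 = [2; 5, 1, 4, 1, 3].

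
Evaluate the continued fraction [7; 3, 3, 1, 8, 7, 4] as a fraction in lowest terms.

24537/3358

Using pₖ = aₖpₖ₋₁ + pₖ₋₂ and qₖ = aₖqₖ₋₁ + qₖ₋₂:
  k=0: a=7, p=7, q=1
  k=1: a=3, p=22, q=3
  k=2: a=3, p=73, q=10
  k=3: a=1, p=95, q=13
  k=4: a=8, p=833, q=114
  k=5: a=7, p=5926, q=811
  k=6: a=4, p=24537, q=3358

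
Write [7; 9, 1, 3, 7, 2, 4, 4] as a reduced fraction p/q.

81089/11417

Fold from the inside: start with 4/1.
  4 + 1/4 = 17/4
  2 + 4/17 = 38/17
  7 + 17/38 = 283/38
  3 + 38/283 = 887/283
  1 + 283/887 = 1170/887
  9 + 887/1170 = 11417/1170
  7 + 1170/11417 = 81089/11417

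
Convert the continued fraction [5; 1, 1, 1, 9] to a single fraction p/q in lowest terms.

164/29

Using pₖ = aₖpₖ₋₁ + pₖ₋₂ and qₖ = aₖqₖ₋₁ + qₖ₋₂:
  k=0: a=5, p=5, q=1
  k=1: a=1, p=6, q=1
  k=2: a=1, p=11, q=2
  k=3: a=1, p=17, q=3
  k=4: a=9, p=164, q=29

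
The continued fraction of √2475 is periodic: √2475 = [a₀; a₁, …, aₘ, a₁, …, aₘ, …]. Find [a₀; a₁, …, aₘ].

a₀ = ⌊√2475⌋ = 49.
With m₀=0, d₀=1 and mₖ₊₁ = dₖaₖ − mₖ, dₖ₊₁ = (n − mₖ₊₁²)/dₖ, aₖ₊₁ = ⌊(a₀+mₖ₊₁)/dₖ₊₁⌋:
  k=1: m=49, d=74, a=1
  k=2: m=25, d=25, a=2
  k=3: m=25, d=74, a=1
  k=4: m=49, d=1, a=98
d=1 and a=2a₀=98 at k=4, so the next step gives (m, d) = (49, 74) again — its k=1 value — and the period has length 4.

[49; 1, 2, 1, 98]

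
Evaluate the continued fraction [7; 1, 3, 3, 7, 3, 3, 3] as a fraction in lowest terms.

25364/3265

Using pₖ = aₖpₖ₋₁ + pₖ₋₂ and qₖ = aₖqₖ₋₁ + qₖ₋₂:
  k=0: a=7, p=7, q=1
  k=1: a=1, p=8, q=1
  k=2: a=3, p=31, q=4
  k=3: a=3, p=101, q=13
  k=4: a=7, p=738, q=95
  k=5: a=3, p=2315, q=298
  k=6: a=3, p=7683, q=989
  k=7: a=3, p=25364, q=3265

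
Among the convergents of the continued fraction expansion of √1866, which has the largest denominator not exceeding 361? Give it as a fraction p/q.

15551/360

√1866 = [43; 5, 14, 5, 86, …] (period length 4).
Convergents:
  p_0/q_0 = 43/1
  p_1/q_1 = 216/5
  p_2/q_2 = 3067/71
  p_3/q_3 = 15551/360
  p_4/q_4 = 1340453/31031
q_3 = 360 ≤ 361 < 31031 = q_4, so the answer is 15551/360.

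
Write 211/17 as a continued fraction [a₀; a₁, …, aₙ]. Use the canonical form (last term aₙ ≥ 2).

211 = 12×17 + 7
17 = 2×7 + 3
7 = 2×3 + 1
3 = 3×1 + 0  (stop)
So 211/17 = [12; 2, 2, 3].

[12; 2, 2, 3]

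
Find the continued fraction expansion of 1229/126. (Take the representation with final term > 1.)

[9; 1, 3, 15, 2]

1229 = 9·126 + 95
126 = 1·95 + 31
95 = 3·31 + 2
31 = 15·2 + 1
2 = 2·1 + 0  (stop)
So 1229/126 = [9; 1, 3, 15, 2].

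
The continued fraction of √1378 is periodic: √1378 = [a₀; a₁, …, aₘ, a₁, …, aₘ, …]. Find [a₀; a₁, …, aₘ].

a₀ = ⌊√1378⌋ = 37.
With m₀=0, d₀=1 and mₖ₊₁ = dₖaₖ − mₖ, dₖ₊₁ = (n − mₖ₊₁²)/dₖ, aₖ₊₁ = ⌊(a₀+mₖ₊₁)/dₖ₊₁⌋:
  k=1: m=37, d=9, a=8
  k=2: m=35, d=17, a=4
  k=3: m=33, d=17, a=4
  k=4: m=35, d=9, a=8
  k=5: m=37, d=1, a=74
d=1 and a=2a₀=74 at k=5, so the next step gives (m, d) = (37, 9) again — its k=1 value — and the period has length 5.

[37; 8, 4, 4, 8, 74]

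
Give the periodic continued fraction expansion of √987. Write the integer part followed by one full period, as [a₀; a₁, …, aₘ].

a₀ = ⌊√987⌋ = 31.
With m₀=0, d₀=1 and mₖ₊₁ = dₖaₖ − mₖ, dₖ₊₁ = (n − mₖ₊₁²)/dₖ, aₖ₊₁ = ⌊(a₀+mₖ₊₁)/dₖ₊₁⌋:
  k=1: m=31, d=26, a=2
  k=2: m=21, d=21, a=2
  k=3: m=21, d=26, a=2
  k=4: m=31, d=1, a=62
d=1 and a=2a₀=62 at k=4, so the next step gives (m, d) = (31, 26) again — its k=1 value — and the period has length 4.

[31; 2, 2, 2, 62]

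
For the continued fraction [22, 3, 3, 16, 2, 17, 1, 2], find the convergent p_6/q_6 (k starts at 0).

138509/6211

Using pₖ = aₖpₖ₋₁ + pₖ₋₂, qₖ = aₖqₖ₋₁ + qₖ₋₂ (with p₋₁=1, p₋₂=0, q₋₁=0, q₋₂=1):
  k=0: a=22, p=22, q=1
  k=1: a=3, p=67, q=3
  k=2: a=3, p=223, q=10
  k=3: a=16, p=3635, q=163
  k=4: a=2, p=7493, q=336
  k=5: a=17, p=131016, q=5875
  k=6: a=1, p=138509, q=6211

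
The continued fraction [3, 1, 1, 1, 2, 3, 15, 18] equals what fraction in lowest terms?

27080/7461

Using pₖ = aₖpₖ₋₁ + pₖ₋₂ and qₖ = aₖqₖ₋₁ + qₖ₋₂:
  k=0: a=3, p=3, q=1
  k=1: a=1, p=4, q=1
  k=2: a=1, p=7, q=2
  k=3: a=1, p=11, q=3
  k=4: a=2, p=29, q=8
  k=5: a=3, p=98, q=27
  k=6: a=15, p=1499, q=413
  k=7: a=18, p=27080, q=7461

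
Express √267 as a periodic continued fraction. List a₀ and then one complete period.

a₀ = ⌊√267⌋ = 16.
With m₀=0, d₀=1 and mₖ₊₁ = dₖaₖ − mₖ, dₖ₊₁ = (n − mₖ₊₁²)/dₖ, aₖ₊₁ = ⌊(a₀+mₖ₊₁)/dₖ₊₁⌋:
  k=1: m=16, d=11, a=2
  k=2: m=6, d=21, a=1
  k=3: m=15, d=2, a=15
  k=4: m=15, d=21, a=1
  k=5: m=6, d=11, a=2
  k=6: m=16, d=1, a=32
d=1 and a=2a₀=32 at k=6, so the next step gives (m, d) = (16, 11) again — its k=1 value — and the period has length 6.

[16; 2, 1, 15, 1, 2, 32]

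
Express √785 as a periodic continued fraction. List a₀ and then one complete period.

a₀ = ⌊√785⌋ = 28.

[28; 56]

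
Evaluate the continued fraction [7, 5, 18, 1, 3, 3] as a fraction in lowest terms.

8875/1233

Fold from the inside: start with 3/1.
  3 + 1/3 = 10/3
  1 + 3/10 = 13/10
  18 + 10/13 = 244/13
  5 + 13/244 = 1233/244
  7 + 244/1233 = 8875/1233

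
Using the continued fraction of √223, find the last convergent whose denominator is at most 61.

224/15

√223 = [14; 1, 13, 1, 28, …] (period length 4).
Convergents:
  p_0/q_0 = 14/1
  p_1/q_1 = 15/1
  p_2/q_2 = 209/14
  p_3/q_3 = 224/15
  p_4/q_4 = 6481/434
q_3 = 15 ≤ 61 < 434 = q_4, so the answer is 224/15.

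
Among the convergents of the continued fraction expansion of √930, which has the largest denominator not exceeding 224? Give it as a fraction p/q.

√930 = [30; 2, 60, …] (period length 2).
Convergents:
  p_0/q_0 = 30/1
  p_1/q_1 = 61/2
  p_2/q_2 = 3690/121
  p_3/q_3 = 7441/244
q_2 = 121 ≤ 224 < 244 = q_3, so the answer is 3690/121.

3690/121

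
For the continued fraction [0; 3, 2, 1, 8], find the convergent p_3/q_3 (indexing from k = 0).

3/10

Using pₖ = aₖpₖ₋₁ + pₖ₋₂, qₖ = aₖqₖ₋₁ + qₖ₋₂ (with p₋₁=1, p₋₂=0, q₋₁=0, q₋₂=1):
  k=0: a=0, p=0, q=1
  k=1: a=3, p=1, q=3
  k=2: a=2, p=2, q=7
  k=3: a=1, p=3, q=10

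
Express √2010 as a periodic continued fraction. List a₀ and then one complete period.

a₀ = ⌊√2010⌋ = 44.
With m₀=0, d₀=1 and mₖ₊₁ = dₖaₖ − mₖ, dₖ₊₁ = (n − mₖ₊₁²)/dₖ, aₖ₊₁ = ⌊(a₀+mₖ₊₁)/dₖ₊₁⌋:
  k=1: m=44, d=74, a=1
  k=2: m=30, d=15, a=4
  k=3: m=30, d=74, a=1
  k=4: m=44, d=1, a=88
d=1 and a=2a₀=88 at k=4, so the next step gives (m, d) = (44, 74) again — its k=1 value — and the period has length 4.

[44; 1, 4, 1, 88]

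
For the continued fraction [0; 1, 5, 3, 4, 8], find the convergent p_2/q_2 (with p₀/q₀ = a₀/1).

5/6

Using pₖ = aₖpₖ₋₁ + pₖ₋₂, qₖ = aₖqₖ₋₁ + qₖ₋₂ (with p₋₁=1, p₋₂=0, q₋₁=0, q₋₂=1):
  k=0: a=0, p=0, q=1
  k=1: a=1, p=1, q=1
  k=2: a=5, p=5, q=6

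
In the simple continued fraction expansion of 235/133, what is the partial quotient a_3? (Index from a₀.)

3

235 = 1·133 + 102   →  a_0 = 1
133 = 1·102 + 31   →  a_1 = 1
102 = 3·31 + 9   →  a_2 = 3
31 = 3·9 + 4   →  a_3 = 3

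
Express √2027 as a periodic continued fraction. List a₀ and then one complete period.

a₀ = ⌊√2027⌋ = 45.
With m₀=0, d₀=1 and mₖ₊₁ = dₖaₖ − mₖ, dₖ₊₁ = (n − mₖ₊₁²)/dₖ, aₖ₊₁ = ⌊(a₀+mₖ₊₁)/dₖ₊₁⌋:
  k=1: m=45, d=2, a=45
  k=2: m=45, d=1, a=90
d=1 and a=2a₀=90 at k=2, so the next step gives (m, d) = (45, 2) again — its k=1 value — and the period has length 2.

[45; 45, 90]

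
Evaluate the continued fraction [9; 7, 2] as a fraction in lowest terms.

Fold from the inside: start with 2/1.
  7 + 1/2 = 15/2
  9 + 2/15 = 137/15

137/15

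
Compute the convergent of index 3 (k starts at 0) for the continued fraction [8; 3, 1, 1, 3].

58/7

Using pₖ = aₖpₖ₋₁ + pₖ₋₂, qₖ = aₖqₖ₋₁ + qₖ₋₂ (with p₋₁=1, p₋₂=0, q₋₁=0, q₋₂=1):
  k=0: a=8, p=8, q=1
  k=1: a=3, p=25, q=3
  k=2: a=1, p=33, q=4
  k=3: a=1, p=58, q=7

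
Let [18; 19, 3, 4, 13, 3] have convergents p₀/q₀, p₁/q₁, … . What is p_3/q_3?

Using pₖ = aₖpₖ₋₁ + pₖ₋₂, qₖ = aₖqₖ₋₁ + qₖ₋₂ (with p₋₁=1, p₋₂=0, q₋₁=0, q₋₂=1):
  k=0: a=18, p=18, q=1
  k=1: a=19, p=343, q=19
  k=2: a=3, p=1047, q=58
  k=3: a=4, p=4531, q=251

4531/251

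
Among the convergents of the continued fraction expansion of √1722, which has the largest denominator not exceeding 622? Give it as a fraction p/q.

√1722 = [41; 2, 82, …] (period length 2).
Convergents:
  p_0/q_0 = 41/1
  p_1/q_1 = 83/2
  p_2/q_2 = 6847/165
  p_3/q_3 = 13777/332
  p_4/q_4 = 1136561/27389
q_3 = 332 ≤ 622 < 27389 = q_4, so the answer is 13777/332.

13777/332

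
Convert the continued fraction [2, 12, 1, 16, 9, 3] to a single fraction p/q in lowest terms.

Fold from the inside: start with 3/1.
  9 + 1/3 = 28/3
  16 + 3/28 = 451/28
  1 + 28/451 = 479/451
  12 + 451/479 = 6199/479
  2 + 479/6199 = 12877/6199

12877/6199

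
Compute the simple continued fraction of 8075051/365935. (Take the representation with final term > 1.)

[22; 14, 1, 18, 7, 1, 19, 8]

8075051 = 22·365935 + 24481
365935 = 14·24481 + 23201
24481 = 1·23201 + 1280
23201 = 18·1280 + 161
1280 = 7·161 + 153
161 = 1·153 + 8
153 = 19·8 + 1
8 = 8·1 + 0  (stop)
So 8075051/365935 = [22; 14, 1, 18, 7, 1, 19, 8].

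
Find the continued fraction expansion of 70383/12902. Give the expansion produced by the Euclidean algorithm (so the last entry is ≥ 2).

[5; 2, 5, 12, 2, 3, 13]

70383 = 5*12902 + 5873
12902 = 2*5873 + 1156
5873 = 5*1156 + 93
1156 = 12*93 + 40
93 = 2*40 + 13
40 = 3*13 + 1
13 = 13*1 + 0  (stop)
So 70383/12902 = [5; 2, 5, 12, 2, 3, 13].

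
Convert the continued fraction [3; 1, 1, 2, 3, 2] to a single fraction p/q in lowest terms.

Using pₖ = aₖpₖ₋₁ + pₖ₋₂ and qₖ = aₖqₖ₋₁ + qₖ₋₂:
  k=0: a=3, p=3, q=1
  k=1: a=1, p=4, q=1
  k=2: a=1, p=7, q=2
  k=3: a=2, p=18, q=5
  k=4: a=3, p=61, q=17
  k=5: a=2, p=140, q=39

140/39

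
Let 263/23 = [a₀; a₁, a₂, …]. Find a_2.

3

263 = 11·23 + 10   →  a_0 = 11
23 = 2·10 + 3   →  a_1 = 2
10 = 3·3 + 1   →  a_2 = 3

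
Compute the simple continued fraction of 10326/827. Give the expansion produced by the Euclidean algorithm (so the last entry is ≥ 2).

10326 = 12×827 + 402
827 = 2×402 + 23
402 = 17×23 + 11
23 = 2×11 + 1
11 = 11×1 + 0  (stop)
So 10326/827 = [12; 2, 17, 2, 11].

[12; 2, 17, 2, 11]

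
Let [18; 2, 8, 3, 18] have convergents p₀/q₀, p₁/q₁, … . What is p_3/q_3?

Using pₖ = aₖpₖ₋₁ + pₖ₋₂, qₖ = aₖqₖ₋₁ + qₖ₋₂ (with p₋₁=1, p₋₂=0, q₋₁=0, q₋₂=1):
  k=0: a=18, p=18, q=1
  k=1: a=2, p=37, q=2
  k=2: a=8, p=314, q=17
  k=3: a=3, p=979, q=53

979/53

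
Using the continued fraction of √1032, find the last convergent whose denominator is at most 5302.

√1032 = [32; 8, 64, …] (period length 2).
Convergents:
  p_0/q_0 = 32/1
  p_1/q_1 = 257/8
  p_2/q_2 = 16480/513
  p_3/q_3 = 132097/4112
  p_4/q_4 = 8470688/263681
q_3 = 4112 ≤ 5302 < 263681 = q_4, so the answer is 132097/4112.

132097/4112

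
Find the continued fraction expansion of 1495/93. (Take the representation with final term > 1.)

1495 = 16*93 + 7
93 = 13*7 + 2
7 = 3*2 + 1
2 = 2*1 + 0  (stop)
So 1495/93 = [16; 13, 3, 2].

[16; 13, 3, 2]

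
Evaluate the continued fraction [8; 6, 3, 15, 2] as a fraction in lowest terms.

4903/601

Fold from the inside: start with 2/1.
  15 + 1/2 = 31/2
  3 + 2/31 = 95/31
  6 + 31/95 = 601/95
  8 + 95/601 = 4903/601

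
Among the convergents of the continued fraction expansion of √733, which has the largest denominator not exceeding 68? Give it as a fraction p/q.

√733 = [27; 13, 1, 1, 13, 54, …] (period length 5).
Convergents:
  p_0/q_0 = 27/1
  p_1/q_1 = 352/13
  p_2/q_2 = 379/14
  p_3/q_3 = 731/27
  p_4/q_4 = 9882/365
q_3 = 27 ≤ 68 < 365 = q_4, so the answer is 731/27.

731/27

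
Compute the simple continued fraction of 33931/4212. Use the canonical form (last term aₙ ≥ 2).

33931 = 8*4212 + 235
4212 = 17*235 + 217
235 = 1*217 + 18
217 = 12*18 + 1
18 = 18*1 + 0  (stop)
So 33931/4212 = [8; 17, 1, 12, 18].

[8; 17, 1, 12, 18]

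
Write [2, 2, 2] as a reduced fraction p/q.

Fold from the inside: start with 2/1.
  2 + 1/2 = 5/2
  2 + 2/5 = 12/5

12/5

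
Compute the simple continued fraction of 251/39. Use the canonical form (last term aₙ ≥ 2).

251 = 6·39 + 17
39 = 2·17 + 5
17 = 3·5 + 2
5 = 2·2 + 1
2 = 2·1 + 0  (stop)
So 251/39 = [6; 2, 3, 2, 2].

[6; 2, 3, 2, 2]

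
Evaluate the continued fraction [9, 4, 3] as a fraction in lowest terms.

Using pₖ = aₖpₖ₋₁ + pₖ₋₂ and qₖ = aₖqₖ₋₁ + qₖ₋₂:
  k=0: a=9, p=9, q=1
  k=1: a=4, p=37, q=4
  k=2: a=3, p=120, q=13

120/13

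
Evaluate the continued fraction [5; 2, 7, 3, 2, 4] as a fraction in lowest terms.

2641/483

Using pₖ = aₖpₖ₋₁ + pₖ₋₂ and qₖ = aₖqₖ₋₁ + qₖ₋₂:
  k=0: a=5, p=5, q=1
  k=1: a=2, p=11, q=2
  k=2: a=7, p=82, q=15
  k=3: a=3, p=257, q=47
  k=4: a=2, p=596, q=109
  k=5: a=4, p=2641, q=483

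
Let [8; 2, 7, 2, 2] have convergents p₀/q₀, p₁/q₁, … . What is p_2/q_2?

127/15

Using pₖ = aₖpₖ₋₁ + pₖ₋₂, qₖ = aₖqₖ₋₁ + qₖ₋₂ (with p₋₁=1, p₋₂=0, q₋₁=0, q₋₂=1):
  k=0: a=8, p=8, q=1
  k=1: a=2, p=17, q=2
  k=2: a=7, p=127, q=15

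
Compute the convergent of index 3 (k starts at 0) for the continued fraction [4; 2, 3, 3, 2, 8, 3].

102/23

Using pₖ = aₖpₖ₋₁ + pₖ₋₂, qₖ = aₖqₖ₋₁ + qₖ₋₂ (with p₋₁=1, p₋₂=0, q₋₁=0, q₋₂=1):
  k=0: a=4, p=4, q=1
  k=1: a=2, p=9, q=2
  k=2: a=3, p=31, q=7
  k=3: a=3, p=102, q=23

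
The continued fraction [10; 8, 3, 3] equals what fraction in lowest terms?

Using pₖ = aₖpₖ₋₁ + pₖ₋₂ and qₖ = aₖqₖ₋₁ + qₖ₋₂:
  k=0: a=10, p=10, q=1
  k=1: a=8, p=81, q=8
  k=2: a=3, p=253, q=25
  k=3: a=3, p=840, q=83

840/83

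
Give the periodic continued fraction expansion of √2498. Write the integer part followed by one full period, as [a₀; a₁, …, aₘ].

[49; 1, 48, 1, 98]

a₀ = ⌊√2498⌋ = 49.
With m₀=0, d₀=1 and mₖ₊₁ = dₖaₖ − mₖ, dₖ₊₁ = (n − mₖ₊₁²)/dₖ, aₖ₊₁ = ⌊(a₀+mₖ₊₁)/dₖ₊₁⌋:
  k=1: m=49, d=97, a=1
  k=2: m=48, d=2, a=48
  k=3: m=48, d=97, a=1
  k=4: m=49, d=1, a=98
d=1 and a=2a₀=98 at k=4, so the next step gives (m, d) = (49, 97) again — its k=1 value — and the period has length 4.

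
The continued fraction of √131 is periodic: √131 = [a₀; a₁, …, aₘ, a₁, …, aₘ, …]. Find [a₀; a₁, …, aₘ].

a₀ = ⌊√131⌋ = 11.
With m₀=0, d₀=1 and mₖ₊₁ = dₖaₖ − mₖ, dₖ₊₁ = (n − mₖ₊₁²)/dₖ, aₖ₊₁ = ⌊(a₀+mₖ₊₁)/dₖ₊₁⌋:
  k=1: m=11, d=10, a=2
  k=2: m=9, d=5, a=4
  k=3: m=11, d=2, a=11
  k=4: m=11, d=5, a=4
  k=5: m=9, d=10, a=2
  k=6: m=11, d=1, a=22
d=1 and a=2a₀=22 at k=6, so the next step gives (m, d) = (11, 10) again — its k=1 value — and the period has length 6.

[11; 2, 4, 11, 4, 2, 22]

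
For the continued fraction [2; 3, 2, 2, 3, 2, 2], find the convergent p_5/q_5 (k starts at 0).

305/133

Using pₖ = aₖpₖ₋₁ + pₖ₋₂, qₖ = aₖqₖ₋₁ + qₖ₋₂ (with p₋₁=1, p₋₂=0, q₋₁=0, q₋₂=1):
  k=0: a=2, p=2, q=1
  k=1: a=3, p=7, q=3
  k=2: a=2, p=16, q=7
  k=3: a=2, p=39, q=17
  k=4: a=3, p=133, q=58
  k=5: a=2, p=305, q=133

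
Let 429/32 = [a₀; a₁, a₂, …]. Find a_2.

2

429 = 13·32 + 13   →  a_0 = 13
32 = 2·13 + 6   →  a_1 = 2
13 = 2·6 + 1   →  a_2 = 2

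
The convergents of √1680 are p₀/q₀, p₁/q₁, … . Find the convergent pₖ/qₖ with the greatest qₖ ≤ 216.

√1680 = [40; 1, 80, …] (period length 2).
Convergents:
  p_0/q_0 = 40/1
  p_1/q_1 = 41/1
  p_2/q_2 = 3320/81
  p_3/q_3 = 3361/82
  p_4/q_4 = 272200/6641
q_3 = 82 ≤ 216 < 6641 = q_4, so the answer is 3361/82.

3361/82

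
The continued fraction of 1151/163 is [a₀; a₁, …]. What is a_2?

3

1151 = 7·163 + 10   →  a_0 = 7
163 = 16·10 + 3   →  a_1 = 16
10 = 3·3 + 1   →  a_2 = 3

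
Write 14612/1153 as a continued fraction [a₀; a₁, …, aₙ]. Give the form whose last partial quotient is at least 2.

[12; 1, 2, 17, 7, 3]

14612 = 12*1153 + 776
1153 = 1*776 + 377
776 = 2*377 + 22
377 = 17*22 + 3
22 = 7*3 + 1
3 = 3*1 + 0  (stop)
So 14612/1153 = [12; 1, 2, 17, 7, 3].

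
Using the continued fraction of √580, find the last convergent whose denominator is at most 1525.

13896/577

√580 = [24; 12, 48, …] (period length 2).
Convergents:
  p_0/q_0 = 24/1
  p_1/q_1 = 289/12
  p_2/q_2 = 13896/577
  p_3/q_3 = 167041/6936
q_2 = 577 ≤ 1525 < 6936 = q_3, so the answer is 13896/577.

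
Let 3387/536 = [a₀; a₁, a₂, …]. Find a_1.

3

3387 = 6·536 + 171   →  a_0 = 6
536 = 3·171 + 23   →  a_1 = 3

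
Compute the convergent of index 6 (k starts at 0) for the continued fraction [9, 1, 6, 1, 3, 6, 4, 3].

7966/807

Using pₖ = aₖpₖ₋₁ + pₖ₋₂, qₖ = aₖqₖ₋₁ + qₖ₋₂ (with p₋₁=1, p₋₂=0, q₋₁=0, q₋₂=1):
  k=0: a=9, p=9, q=1
  k=1: a=1, p=10, q=1
  k=2: a=6, p=69, q=7
  k=3: a=1, p=79, q=8
  k=4: a=3, p=306, q=31
  k=5: a=6, p=1915, q=194
  k=6: a=4, p=7966, q=807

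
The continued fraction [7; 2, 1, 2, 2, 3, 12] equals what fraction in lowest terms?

Fold from the inside: start with 12/1.
  3 + 1/12 = 37/12
  2 + 12/37 = 86/37
  2 + 37/86 = 209/86
  1 + 86/209 = 295/209
  2 + 209/295 = 799/295
  7 + 295/799 = 5888/799

5888/799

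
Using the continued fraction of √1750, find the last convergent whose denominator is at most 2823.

104959/2509

√1750 = [41; 1, 4, 1, 82, …] (period length 4).
Convergents:
  p_0/q_0 = 41/1
  p_1/q_1 = 42/1
  p_2/q_2 = 209/5
  p_3/q_3 = 251/6
  p_4/q_4 = 20791/497
  p_5/q_5 = 21042/503
  p_6/q_6 = 104959/2509
  p_7/q_7 = 126001/3012
q_6 = 2509 ≤ 2823 < 3012 = q_7, so the answer is 104959/2509.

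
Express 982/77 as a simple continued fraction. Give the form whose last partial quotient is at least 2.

982 = 12·77 + 58
77 = 1·58 + 19
58 = 3·19 + 1
19 = 19·1 + 0  (stop)
So 982/77 = [12; 1, 3, 19].

[12; 1, 3, 19]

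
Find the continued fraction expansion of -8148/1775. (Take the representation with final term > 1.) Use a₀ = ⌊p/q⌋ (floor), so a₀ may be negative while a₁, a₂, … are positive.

-8148 = -5·1775 + 727
1775 = 2·727 + 321
727 = 2·321 + 85
321 = 3·85 + 66
85 = 1·66 + 19
66 = 3·19 + 9
19 = 2·9 + 1
9 = 9·1 + 0  (stop)
So -8148/1775 = [-5; 2, 2, 3, 1, 3, 2, 9].

[-5; 2, 2, 3, 1, 3, 2, 9]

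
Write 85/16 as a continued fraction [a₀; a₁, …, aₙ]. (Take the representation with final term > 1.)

85 = 5×16 + 5
16 = 3×5 + 1
5 = 5×1 + 0  (stop)
So 85/16 = [5; 3, 5].

[5; 3, 5]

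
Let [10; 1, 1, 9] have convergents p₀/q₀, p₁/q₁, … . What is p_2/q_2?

Using pₖ = aₖpₖ₋₁ + pₖ₋₂, qₖ = aₖqₖ₋₁ + qₖ₋₂ (with p₋₁=1, p₋₂=0, q₋₁=0, q₋₂=1):
  k=0: a=10, p=10, q=1
  k=1: a=1, p=11, q=1
  k=2: a=1, p=21, q=2

21/2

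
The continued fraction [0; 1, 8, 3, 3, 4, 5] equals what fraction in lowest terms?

Using pₖ = aₖpₖ₋₁ + pₖ₋₂ and qₖ = aₖqₖ₋₁ + qₖ₋₂:
  k=0: a=0, p=0, q=1
  k=1: a=1, p=1, q=1
  k=2: a=8, p=8, q=9
  k=3: a=3, p=25, q=28
  k=4: a=3, p=83, q=93
  k=5: a=4, p=357, q=400
  k=6: a=5, p=1868, q=2093

1868/2093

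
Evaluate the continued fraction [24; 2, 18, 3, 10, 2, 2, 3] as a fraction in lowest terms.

Using pₖ = aₖpₖ₋₁ + pₖ₋₂ and qₖ = aₖqₖ₋₁ + qₖ₋₂:
  k=0: a=24, p=24, q=1
  k=1: a=2, p=49, q=2
  k=2: a=18, p=906, q=37
  k=3: a=3, p=2767, q=113
  k=4: a=10, p=28576, q=1167
  k=5: a=2, p=59919, q=2447
  k=6: a=2, p=148414, q=6061
  k=7: a=3, p=505161, q=20630

505161/20630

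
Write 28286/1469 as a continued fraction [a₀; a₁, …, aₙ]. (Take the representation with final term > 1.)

28286 = 19×1469 + 375
1469 = 3×375 + 344
375 = 1×344 + 31
344 = 11×31 + 3
31 = 10×3 + 1
3 = 3×1 + 0  (stop)
So 28286/1469 = [19; 3, 1, 11, 10, 3].

[19; 3, 1, 11, 10, 3]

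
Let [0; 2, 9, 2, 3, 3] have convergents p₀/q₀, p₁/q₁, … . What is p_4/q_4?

Using pₖ = aₖpₖ₋₁ + pₖ₋₂, qₖ = aₖqₖ₋₁ + qₖ₋₂ (with p₋₁=1, p₋₂=0, q₋₁=0, q₋₂=1):
  k=0: a=0, p=0, q=1
  k=1: a=2, p=1, q=2
  k=2: a=9, p=9, q=19
  k=3: a=2, p=19, q=40
  k=4: a=3, p=66, q=139

66/139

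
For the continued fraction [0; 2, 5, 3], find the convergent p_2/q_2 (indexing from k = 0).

5/11

Using pₖ = aₖpₖ₋₁ + pₖ₋₂, qₖ = aₖqₖ₋₁ + qₖ₋₂ (with p₋₁=1, p₋₂=0, q₋₁=0, q₋₂=1):
  k=0: a=0, p=0, q=1
  k=1: a=2, p=1, q=2
  k=2: a=5, p=5, q=11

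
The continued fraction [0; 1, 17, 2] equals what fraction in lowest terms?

35/37

Fold from the inside: start with 2/1.
  17 + 1/2 = 35/2
  1 + 2/35 = 37/35
  0 + 35/37 = 35/37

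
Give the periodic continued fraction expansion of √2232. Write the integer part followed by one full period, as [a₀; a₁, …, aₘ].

[47; 4, 10, 4, 94]

a₀ = ⌊√2232⌋ = 47.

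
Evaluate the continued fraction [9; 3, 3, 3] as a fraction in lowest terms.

307/33

Fold from the inside: start with 3/1.
  3 + 1/3 = 10/3
  3 + 3/10 = 33/10
  9 + 10/33 = 307/33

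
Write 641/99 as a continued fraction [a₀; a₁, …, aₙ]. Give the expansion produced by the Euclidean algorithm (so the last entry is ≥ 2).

[6; 2, 9, 2, 2]

641 = 6×99 + 47
99 = 2×47 + 5
47 = 9×5 + 2
5 = 2×2 + 1
2 = 2×1 + 0  (stop)
So 641/99 = [6; 2, 9, 2, 2].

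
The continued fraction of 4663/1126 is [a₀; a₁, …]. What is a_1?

4663 = 4·1126 + 159   →  a_0 = 4
1126 = 7·159 + 13   →  a_1 = 7

7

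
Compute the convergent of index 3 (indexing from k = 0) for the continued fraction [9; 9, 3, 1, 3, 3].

337/37

Using pₖ = aₖpₖ₋₁ + pₖ₋₂, qₖ = aₖqₖ₋₁ + qₖ₋₂ (with p₋₁=1, p₋₂=0, q₋₁=0, q₋₂=1):
  k=0: a=9, p=9, q=1
  k=1: a=9, p=82, q=9
  k=2: a=3, p=255, q=28
  k=3: a=1, p=337, q=37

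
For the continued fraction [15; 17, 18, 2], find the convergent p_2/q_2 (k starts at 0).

Using pₖ = aₖpₖ₋₁ + pₖ₋₂, qₖ = aₖqₖ₋₁ + qₖ₋₂ (with p₋₁=1, p₋₂=0, q₋₁=0, q₋₂=1):
  k=0: a=15, p=15, q=1
  k=1: a=17, p=256, q=17
  k=2: a=18, p=4623, q=307

4623/307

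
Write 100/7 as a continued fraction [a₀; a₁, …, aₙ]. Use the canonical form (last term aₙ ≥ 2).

[14; 3, 2]

100 = 14*7 + 2
7 = 3*2 + 1
2 = 2*1 + 0  (stop)
So 100/7 = [14; 3, 2].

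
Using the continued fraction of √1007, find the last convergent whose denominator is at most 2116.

30337/956

√1007 = [31; 1, 2, 1, 2, 1, 62, …] (period length 6).
Convergents:
  p_0/q_0 = 31/1
  p_1/q_1 = 32/1
  p_2/q_2 = 95/3
  p_3/q_3 = 127/4
  p_4/q_4 = 349/11
  p_5/q_5 = 476/15
  p_6/q_6 = 29861/941
  p_7/q_7 = 30337/956
  p_8/q_8 = 90535/2853
q_7 = 956 ≤ 2116 < 2853 = q_8, so the answer is 30337/956.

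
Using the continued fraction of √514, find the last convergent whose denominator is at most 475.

4625/204

√514 = [22; 1, 2, 22, 2, 1, 44, …] (period length 6).
Convergents:
  p_0/q_0 = 22/1
  p_1/q_1 = 23/1
  p_2/q_2 = 68/3
  p_3/q_3 = 1519/67
  p_4/q_4 = 3106/137
  p_5/q_5 = 4625/204
  p_6/q_6 = 206606/9113
q_5 = 204 ≤ 475 < 9113 = q_6, so the answer is 4625/204.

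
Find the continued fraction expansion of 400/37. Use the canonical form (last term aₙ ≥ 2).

[10; 1, 4, 3, 2]

400 = 10·37 + 30
37 = 1·30 + 7
30 = 4·7 + 2
7 = 3·2 + 1
2 = 2·1 + 0  (stop)
So 400/37 = [10; 1, 4, 3, 2].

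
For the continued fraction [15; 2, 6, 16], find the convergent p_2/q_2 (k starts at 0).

201/13

Using pₖ = aₖpₖ₋₁ + pₖ₋₂, qₖ = aₖqₖ₋₁ + qₖ₋₂ (with p₋₁=1, p₋₂=0, q₋₁=0, q₋₂=1):
  k=0: a=15, p=15, q=1
  k=1: a=2, p=31, q=2
  k=2: a=6, p=201, q=13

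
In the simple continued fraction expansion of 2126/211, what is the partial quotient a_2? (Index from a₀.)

2126 = 10·211 + 16   →  a_0 = 10
211 = 13·16 + 3   →  a_1 = 13
16 = 5·3 + 1   →  a_2 = 5

5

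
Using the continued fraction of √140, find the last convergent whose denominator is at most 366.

√140 = [11; 1, 4, 1, 22, …] (period length 4).
Convergents:
  p_0/q_0 = 11/1
  p_1/q_1 = 12/1
  p_2/q_2 = 59/5
  p_3/q_3 = 71/6
  p_4/q_4 = 1621/137
  p_5/q_5 = 1692/143
  p_6/q_6 = 8389/709
q_5 = 143 ≤ 366 < 709 = q_6, so the answer is 1692/143.

1692/143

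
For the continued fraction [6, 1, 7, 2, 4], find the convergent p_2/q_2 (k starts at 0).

55/8

Using pₖ = aₖpₖ₋₁ + pₖ₋₂, qₖ = aₖqₖ₋₁ + qₖ₋₂ (with p₋₁=1, p₋₂=0, q₋₁=0, q₋₂=1):
  k=0: a=6, p=6, q=1
  k=1: a=1, p=7, q=1
  k=2: a=7, p=55, q=8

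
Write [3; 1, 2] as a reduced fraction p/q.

11/3

Fold from the inside: start with 2/1.
  1 + 1/2 = 3/2
  3 + 2/3 = 11/3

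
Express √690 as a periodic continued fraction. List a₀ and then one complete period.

[26; 3, 1, 2, 1, 3, 52]

a₀ = ⌊√690⌋ = 26.
With m₀=0, d₀=1 and mₖ₊₁ = dₖaₖ − mₖ, dₖ₊₁ = (n − mₖ₊₁²)/dₖ, aₖ₊₁ = ⌊(a₀+mₖ₊₁)/dₖ₊₁⌋:
  k=1: m=26, d=14, a=3
  k=2: m=16, d=31, a=1
  k=3: m=15, d=15, a=2
  k=4: m=15, d=31, a=1
  k=5: m=16, d=14, a=3
  k=6: m=26, d=1, a=52
d=1 and a=2a₀=52 at k=6, so the next step gives (m, d) = (26, 14) again — its k=1 value — and the period has length 6.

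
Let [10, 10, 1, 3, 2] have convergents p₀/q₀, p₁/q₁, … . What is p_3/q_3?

434/43

Using pₖ = aₖpₖ₋₁ + pₖ₋₂, qₖ = aₖqₖ₋₁ + qₖ₋₂ (with p₋₁=1, p₋₂=0, q₋₁=0, q₋₂=1):
  k=0: a=10, p=10, q=1
  k=1: a=10, p=101, q=10
  k=2: a=1, p=111, q=11
  k=3: a=3, p=434, q=43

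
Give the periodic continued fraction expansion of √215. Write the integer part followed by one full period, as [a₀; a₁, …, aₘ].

[14; 1, 1, 1, 28]

a₀ = ⌊√215⌋ = 14.
With m₀=0, d₀=1 and mₖ₊₁ = dₖaₖ − mₖ, dₖ₊₁ = (n − mₖ₊₁²)/dₖ, aₖ₊₁ = ⌊(a₀+mₖ₊₁)/dₖ₊₁⌋:
  k=1: m=14, d=19, a=1
  k=2: m=5, d=10, a=1
  k=3: m=5, d=19, a=1
  k=4: m=14, d=1, a=28
d=1 and a=2a₀=28 at k=4, so the next step gives (m, d) = (14, 19) again — its k=1 value — and the period has length 4.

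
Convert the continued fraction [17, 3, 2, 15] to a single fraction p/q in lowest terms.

1867/108

Using pₖ = aₖpₖ₋₁ + pₖ₋₂ and qₖ = aₖqₖ₋₁ + qₖ₋₂:
  k=0: a=17, p=17, q=1
  k=1: a=3, p=52, q=3
  k=2: a=2, p=121, q=7
  k=3: a=15, p=1867, q=108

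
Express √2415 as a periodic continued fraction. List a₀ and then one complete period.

a₀ = ⌊√2415⌋ = 49.
With m₀=0, d₀=1 and mₖ₊₁ = dₖaₖ − mₖ, dₖ₊₁ = (n − mₖ₊₁²)/dₖ, aₖ₊₁ = ⌊(a₀+mₖ₊₁)/dₖ₊₁⌋:
  k=1: m=49, d=14, a=7
  k=2: m=49, d=1, a=98
d=1 and a=2a₀=98 at k=2, so the next step gives (m, d) = (49, 14) again — its k=1 value — and the period has length 2.

[49; 7, 98]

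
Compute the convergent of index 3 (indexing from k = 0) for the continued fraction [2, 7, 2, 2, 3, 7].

79/37

Using pₖ = aₖpₖ₋₁ + pₖ₋₂, qₖ = aₖqₖ₋₁ + qₖ₋₂ (with p₋₁=1, p₋₂=0, q₋₁=0, q₋₂=1):
  k=0: a=2, p=2, q=1
  k=1: a=7, p=15, q=7
  k=2: a=2, p=32, q=15
  k=3: a=2, p=79, q=37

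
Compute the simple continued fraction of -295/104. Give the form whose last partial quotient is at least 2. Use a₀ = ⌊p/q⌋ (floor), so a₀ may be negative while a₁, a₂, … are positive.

[-3; 6, 8, 2]

-295 = -3×104 + 17
104 = 6×17 + 2
17 = 8×2 + 1
2 = 2×1 + 0  (stop)
So -295/104 = [-3; 6, 8, 2].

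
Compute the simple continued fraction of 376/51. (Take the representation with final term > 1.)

[7; 2, 1, 2, 6]

376 = 7·51 + 19
51 = 2·19 + 13
19 = 1·13 + 6
13 = 2·6 + 1
6 = 6·1 + 0  (stop)
So 376/51 = [7; 2, 1, 2, 6].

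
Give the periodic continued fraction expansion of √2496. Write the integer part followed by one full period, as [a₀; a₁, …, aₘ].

a₀ = ⌊√2496⌋ = 49.
With m₀=0, d₀=1 and mₖ₊₁ = dₖaₖ − mₖ, dₖ₊₁ = (n − mₖ₊₁²)/dₖ, aₖ₊₁ = ⌊(a₀+mₖ₊₁)/dₖ₊₁⌋:
  k=1: m=49, d=95, a=1
  k=2: m=46, d=4, a=23
  k=3: m=46, d=95, a=1
  k=4: m=49, d=1, a=98
d=1 and a=2a₀=98 at k=4, so the next step gives (m, d) = (49, 95) again — its k=1 value — and the period has length 4.

[49; 1, 23, 1, 98]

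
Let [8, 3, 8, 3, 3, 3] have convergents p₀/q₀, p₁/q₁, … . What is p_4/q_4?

Using pₖ = aₖpₖ₋₁ + pₖ₋₂, qₖ = aₖqₖ₋₁ + qₖ₋₂ (with p₋₁=1, p₋₂=0, q₋₁=0, q₋₂=1):
  k=0: a=8, p=8, q=1
  k=1: a=3, p=25, q=3
  k=2: a=8, p=208, q=25
  k=3: a=3, p=649, q=78
  k=4: a=3, p=2155, q=259

2155/259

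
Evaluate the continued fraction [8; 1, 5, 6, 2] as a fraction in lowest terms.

707/80

Fold from the inside: start with 2/1.
  6 + 1/2 = 13/2
  5 + 2/13 = 67/13
  1 + 13/67 = 80/67
  8 + 67/80 = 707/80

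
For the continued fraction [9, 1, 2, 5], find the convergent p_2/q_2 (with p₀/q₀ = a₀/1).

29/3

Using pₖ = aₖpₖ₋₁ + pₖ₋₂, qₖ = aₖqₖ₋₁ + qₖ₋₂ (with p₋₁=1, p₋₂=0, q₋₁=0, q₋₂=1):
  k=0: a=9, p=9, q=1
  k=1: a=1, p=10, q=1
  k=2: a=2, p=29, q=3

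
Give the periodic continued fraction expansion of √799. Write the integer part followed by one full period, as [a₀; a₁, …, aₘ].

a₀ = ⌊√799⌋ = 28.

[28; 3, 1, 3, 56]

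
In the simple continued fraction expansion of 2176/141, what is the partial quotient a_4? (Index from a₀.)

2176 = 15·141 + 61   →  a_0 = 15
141 = 2·61 + 19   →  a_1 = 2
61 = 3·19 + 4   →  a_2 = 3
19 = 4·4 + 3   →  a_3 = 4
4 = 1·3 + 1   →  a_4 = 1

1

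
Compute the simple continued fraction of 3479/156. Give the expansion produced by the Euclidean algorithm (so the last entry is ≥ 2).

3479 = 22×156 + 47
156 = 3×47 + 15
47 = 3×15 + 2
15 = 7×2 + 1
2 = 2×1 + 0  (stop)
So 3479/156 = [22; 3, 3, 7, 2].

[22; 3, 3, 7, 2]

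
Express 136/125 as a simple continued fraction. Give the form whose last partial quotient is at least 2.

136 = 1·125 + 11
125 = 11·11 + 4
11 = 2·4 + 3
4 = 1·3 + 1
3 = 3·1 + 0  (stop)
So 136/125 = [1; 11, 2, 1, 3].

[1; 11, 2, 1, 3]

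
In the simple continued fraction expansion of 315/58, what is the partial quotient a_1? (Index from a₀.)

2

315 = 5·58 + 25   →  a_0 = 5
58 = 2·25 + 8   →  a_1 = 2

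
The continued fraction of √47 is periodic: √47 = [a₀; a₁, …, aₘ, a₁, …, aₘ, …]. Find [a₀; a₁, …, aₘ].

[6; 1, 5, 1, 12]

a₀ = ⌊√47⌋ = 6.
With m₀=0, d₀=1 and mₖ₊₁ = dₖaₖ − mₖ, dₖ₊₁ = (n − mₖ₊₁²)/dₖ, aₖ₊₁ = ⌊(a₀+mₖ₊₁)/dₖ₊₁⌋:
  k=1: m=6, d=11, a=1
  k=2: m=5, d=2, a=5
  k=3: m=5, d=11, a=1
  k=4: m=6, d=1, a=12
d=1 and a=2a₀=12 at k=4, so the next step gives (m, d) = (6, 11) again — its k=1 value — and the period has length 4.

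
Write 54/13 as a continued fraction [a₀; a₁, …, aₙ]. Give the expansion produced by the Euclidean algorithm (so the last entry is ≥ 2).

54 = 4·13 + 2
13 = 6·2 + 1
2 = 2·1 + 0  (stop)
So 54/13 = [4; 6, 2].

[4; 6, 2]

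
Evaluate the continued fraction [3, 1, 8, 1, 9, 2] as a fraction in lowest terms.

Using pₖ = aₖpₖ₋₁ + pₖ₋₂ and qₖ = aₖqₖ₋₁ + qₖ₋₂:
  k=0: a=3, p=3, q=1
  k=1: a=1, p=4, q=1
  k=2: a=8, p=35, q=9
  k=3: a=1, p=39, q=10
  k=4: a=9, p=386, q=99
  k=5: a=2, p=811, q=208

811/208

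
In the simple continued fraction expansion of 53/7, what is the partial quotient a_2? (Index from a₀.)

1

53 = 7·7 + 4   →  a_0 = 7
7 = 1·4 + 3   →  a_1 = 1
4 = 1·3 + 1   →  a_2 = 1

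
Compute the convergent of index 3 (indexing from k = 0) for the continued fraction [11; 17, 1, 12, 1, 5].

2576/233

Using pₖ = aₖpₖ₋₁ + pₖ₋₂, qₖ = aₖqₖ₋₁ + qₖ₋₂ (with p₋₁=1, p₋₂=0, q₋₁=0, q₋₂=1):
  k=0: a=11, p=11, q=1
  k=1: a=17, p=188, q=17
  k=2: a=1, p=199, q=18
  k=3: a=12, p=2576, q=233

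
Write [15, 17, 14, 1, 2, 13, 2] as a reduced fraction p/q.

313053/20789

Fold from the inside: start with 2/1.
  13 + 1/2 = 27/2
  2 + 2/27 = 56/27
  1 + 27/56 = 83/56
  14 + 56/83 = 1218/83
  17 + 83/1218 = 20789/1218
  15 + 1218/20789 = 313053/20789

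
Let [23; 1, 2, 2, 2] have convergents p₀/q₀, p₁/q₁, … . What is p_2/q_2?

Using pₖ = aₖpₖ₋₁ + pₖ₋₂, qₖ = aₖqₖ₋₁ + qₖ₋₂ (with p₋₁=1, p₋₂=0, q₋₁=0, q₋₂=1):
  k=0: a=23, p=23, q=1
  k=1: a=1, p=24, q=1
  k=2: a=2, p=71, q=3

71/3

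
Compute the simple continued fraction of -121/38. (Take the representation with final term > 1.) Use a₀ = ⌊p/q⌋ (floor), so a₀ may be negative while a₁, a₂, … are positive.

[-4; 1, 4, 2, 3]

-121 = -4·38 + 31
38 = 1·31 + 7
31 = 4·7 + 3
7 = 2·3 + 1
3 = 3·1 + 0  (stop)
So -121/38 = [-4; 1, 4, 2, 3].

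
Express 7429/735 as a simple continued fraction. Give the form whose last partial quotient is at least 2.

[10; 9, 3, 3, 2, 3]

7429 = 10×735 + 79
735 = 9×79 + 24
79 = 3×24 + 7
24 = 3×7 + 3
7 = 2×3 + 1
3 = 3×1 + 0  (stop)
So 7429/735 = [10; 9, 3, 3, 2, 3].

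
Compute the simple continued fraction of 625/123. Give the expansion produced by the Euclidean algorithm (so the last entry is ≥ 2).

625 = 5*123 + 10
123 = 12*10 + 3
10 = 3*3 + 1
3 = 3*1 + 0  (stop)
So 625/123 = [5; 12, 3, 3].

[5; 12, 3, 3]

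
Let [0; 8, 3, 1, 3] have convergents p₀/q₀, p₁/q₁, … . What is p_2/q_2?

3/25

Using pₖ = aₖpₖ₋₁ + pₖ₋₂, qₖ = aₖqₖ₋₁ + qₖ₋₂ (with p₋₁=1, p₋₂=0, q₋₁=0, q₋₂=1):
  k=0: a=0, p=0, q=1
  k=1: a=8, p=1, q=8
  k=2: a=3, p=3, q=25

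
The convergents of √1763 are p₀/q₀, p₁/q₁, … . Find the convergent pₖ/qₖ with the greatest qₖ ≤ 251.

3527/84

√1763 = [41; 1, 82, …] (period length 2).
Convergents:
  p_0/q_0 = 41/1
  p_1/q_1 = 42/1
  p_2/q_2 = 3485/83
  p_3/q_3 = 3527/84
  p_4/q_4 = 292699/6971
q_3 = 84 ≤ 251 < 6971 = q_4, so the answer is 3527/84.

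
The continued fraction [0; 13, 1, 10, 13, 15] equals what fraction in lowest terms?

2171/30198

Using pₖ = aₖpₖ₋₁ + pₖ₋₂ and qₖ = aₖqₖ₋₁ + qₖ₋₂:
  k=0: a=0, p=0, q=1
  k=1: a=13, p=1, q=13
  k=2: a=1, p=1, q=14
  k=3: a=10, p=11, q=153
  k=4: a=13, p=144, q=2003
  k=5: a=15, p=2171, q=30198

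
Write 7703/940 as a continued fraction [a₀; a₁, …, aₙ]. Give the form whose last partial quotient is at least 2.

[8; 5, 7, 3, 8]

7703 = 8·940 + 183
940 = 5·183 + 25
183 = 7·25 + 8
25 = 3·8 + 1
8 = 8·1 + 0  (stop)
So 7703/940 = [8; 5, 7, 3, 8].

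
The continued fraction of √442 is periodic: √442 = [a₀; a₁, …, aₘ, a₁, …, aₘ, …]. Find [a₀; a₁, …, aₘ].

[21; 42]

a₀ = ⌊√442⌋ = 21.
With m₀=0, d₀=1 and mₖ₊₁ = dₖaₖ − mₖ, dₖ₊₁ = (n − mₖ₊₁²)/dₖ, aₖ₊₁ = ⌊(a₀+mₖ₊₁)/dₖ₊₁⌋:
  k=1: m=21, d=1, a=42
d=1 and a=2a₀=42 at k=1, so the next step gives (m, d) = (21, 1) again — its k=1 value — and the period has length 1.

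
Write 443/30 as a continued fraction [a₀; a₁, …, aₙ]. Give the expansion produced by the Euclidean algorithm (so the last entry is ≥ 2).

[14; 1, 3, 3, 2]

443 = 14·30 + 23
30 = 1·23 + 7
23 = 3·7 + 2
7 = 3·2 + 1
2 = 2·1 + 0  (stop)
So 443/30 = [14; 1, 3, 3, 2].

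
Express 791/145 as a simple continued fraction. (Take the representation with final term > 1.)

[5; 2, 5, 13]

791 = 5*145 + 66
145 = 2*66 + 13
66 = 5*13 + 1
13 = 13*1 + 0  (stop)
So 791/145 = [5; 2, 5, 13].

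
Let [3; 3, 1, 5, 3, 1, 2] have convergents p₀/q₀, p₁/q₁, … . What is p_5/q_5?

313/96

Using pₖ = aₖpₖ₋₁ + pₖ₋₂, qₖ = aₖqₖ₋₁ + qₖ₋₂ (with p₋₁=1, p₋₂=0, q₋₁=0, q₋₂=1):
  k=0: a=3, p=3, q=1
  k=1: a=3, p=10, q=3
  k=2: a=1, p=13, q=4
  k=3: a=5, p=75, q=23
  k=4: a=3, p=238, q=73
  k=5: a=1, p=313, q=96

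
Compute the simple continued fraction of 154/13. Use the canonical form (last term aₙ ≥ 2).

[11; 1, 5, 2]

154 = 11×13 + 11
13 = 1×11 + 2
11 = 5×2 + 1
2 = 2×1 + 0  (stop)
So 154/13 = [11; 1, 5, 2].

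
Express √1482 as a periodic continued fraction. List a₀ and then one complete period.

[38; 2, 76]

a₀ = ⌊√1482⌋ = 38.
With m₀=0, d₀=1 and mₖ₊₁ = dₖaₖ − mₖ, dₖ₊₁ = (n − mₖ₊₁²)/dₖ, aₖ₊₁ = ⌊(a₀+mₖ₊₁)/dₖ₊₁⌋:
  k=1: m=38, d=38, a=2
  k=2: m=38, d=1, a=76
d=1 and a=2a₀=76 at k=2, so the next step gives (m, d) = (38, 38) again — its k=1 value — and the period has length 2.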